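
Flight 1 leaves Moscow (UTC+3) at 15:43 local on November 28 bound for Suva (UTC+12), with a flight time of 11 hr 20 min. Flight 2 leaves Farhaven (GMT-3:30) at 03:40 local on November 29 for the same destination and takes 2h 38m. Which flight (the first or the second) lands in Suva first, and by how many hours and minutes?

the first, by 9 hours 45 minutes

Flight 1 in UTC: 15:43 − 3:00 = 12:43 on Nov 28.
+11 hours and 20 minutes → arrive 00:03 UTC on Nov 29.
Flight 2 in UTC: 03:40 + 3:30 = 07:10 on Nov 29.
+2 hours and 38 minutes → arrive 09:48 UTC on Nov 29.
Flight 1 lands earlier by 9 hours 45 minutes.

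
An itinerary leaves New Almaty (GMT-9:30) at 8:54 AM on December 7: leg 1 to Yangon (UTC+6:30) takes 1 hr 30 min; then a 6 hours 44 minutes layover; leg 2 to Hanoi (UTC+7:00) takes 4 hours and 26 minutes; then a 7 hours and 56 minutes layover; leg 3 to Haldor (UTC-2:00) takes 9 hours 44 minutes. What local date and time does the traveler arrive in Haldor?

Convert departure to UTC: 8:54 AM + 9:30 = 6:24 PM UTC on Dec 7.
Add 1 hour and 30 minutes leg 1 → 7:54 PM UTC.
Add 6 hours 44 minutes layover in Yangon → 2:38 AM UTC (Dec 8).
Add 4 hours 26 minutes leg 2 → 7:04 AM UTC.
Add 7 hours 56 minutes layover in Hanoi → 3:00 PM UTC.
Add 9 hours and 44 minutes leg 3 → 12:44 AM UTC (Dec 9).
Haldor is UTC−2:00, so local arrival = 12:44 AM − 2:00 = 10:44 PM on Dec 8.

10:44 PM on December 8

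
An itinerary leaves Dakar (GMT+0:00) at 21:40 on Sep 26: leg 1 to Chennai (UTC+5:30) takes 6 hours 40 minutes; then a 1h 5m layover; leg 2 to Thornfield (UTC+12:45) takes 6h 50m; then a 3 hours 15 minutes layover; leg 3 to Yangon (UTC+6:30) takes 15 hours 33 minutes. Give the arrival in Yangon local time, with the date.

Dakar is at UTC+0, so departure is already 21:40 UTC on Sep 26.
Add 6 hours and 40 minutes leg 1 → 04:20 UTC (Sep 27).
Add 1 hour 5 minutes layover in Chennai → 05:25 UTC.
Add 6 hours and 50 minutes leg 2 → 12:15 UTC.
Add 3 hours 15 minutes layover in Thornfield → 15:30 UTC.
Add 15 hours 33 minutes leg 3 → 07:03 UTC (Sep 28).
Yangon is UTC+6:30, so local arrival = 07:03 + 6:30 = 13:33 on Sep 28.

13:33 on September 28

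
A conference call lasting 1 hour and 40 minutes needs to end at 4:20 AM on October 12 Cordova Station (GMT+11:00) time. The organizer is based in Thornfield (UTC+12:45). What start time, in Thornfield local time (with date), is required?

4:25 AM on Oct 12

Target end time in UTC: 4:20 AM − 11:00 = 5:20 PM on Oct 11.
Subtract 1 hour and 40 minutes → start 3:40 PM UTC on Oct 11.
Thornfield is UTC+12:45: 3:40 PM + 12:45 = 4:25 AM on Oct 12.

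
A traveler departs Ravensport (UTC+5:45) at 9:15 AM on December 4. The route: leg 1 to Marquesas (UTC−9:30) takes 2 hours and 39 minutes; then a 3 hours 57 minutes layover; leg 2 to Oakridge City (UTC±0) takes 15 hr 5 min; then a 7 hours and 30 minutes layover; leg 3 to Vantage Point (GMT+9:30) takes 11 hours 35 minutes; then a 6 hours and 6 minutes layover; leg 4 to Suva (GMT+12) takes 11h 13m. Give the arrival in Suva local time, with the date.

Convert departure to UTC: 9:15 AM − 5:45 = 3:30 AM UTC on Dec 4.
Add 2 hours 39 minutes leg 1 → 6:09 AM UTC.
Add 3 hours 57 minutes layover in Marquesas → 10:06 AM UTC.
Add 15 hours and 5 minutes leg 2 → 1:11 AM UTC (Dec 5).
Add 7 hours 30 minutes layover in Oakridge City → 8:41 AM UTC.
Add 11 hours and 35 minutes leg 3 → 8:16 PM UTC.
Add 6 hours and 6 minutes layover in Vantage Point → 2:22 AM UTC (Dec 6).
Add 11 hours 13 minutes leg 4 → 1:35 PM UTC.
Suva is UTC+12:00, so local arrival = 1:35 PM + 12:00 = 1:35 AM on Dec 7.

1:35 AM on Dec 7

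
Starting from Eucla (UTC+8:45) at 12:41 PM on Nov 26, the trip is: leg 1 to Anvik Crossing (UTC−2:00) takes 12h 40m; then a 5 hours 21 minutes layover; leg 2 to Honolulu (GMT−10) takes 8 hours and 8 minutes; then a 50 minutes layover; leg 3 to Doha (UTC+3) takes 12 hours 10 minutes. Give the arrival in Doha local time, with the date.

Convert departure to UTC: 12:41 PM − 8:45 = 3:56 AM UTC on Nov 26.
Add 12 hours and 40 minutes leg 1 → 4:36 PM UTC.
Add 5 hours 21 minutes layover in Anvik Crossing → 9:57 PM UTC.
Add 8 hours and 8 minutes leg 2 → 6:05 AM UTC (Nov 27).
Add 50 minutes layover in Honolulu → 6:55 AM UTC.
Add 12 hours 10 minutes leg 3 → 7:05 PM UTC.
Doha is UTC+3:00, so local arrival = 7:05 PM + 3:00 = 10:05 PM on Nov 27.

10:05 PM on November 27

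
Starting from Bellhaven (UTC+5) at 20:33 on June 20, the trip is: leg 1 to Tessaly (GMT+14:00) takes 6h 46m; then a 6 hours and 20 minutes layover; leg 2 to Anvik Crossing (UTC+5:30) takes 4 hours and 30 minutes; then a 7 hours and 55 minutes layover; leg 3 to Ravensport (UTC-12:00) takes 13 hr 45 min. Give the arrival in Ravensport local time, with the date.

18:49 on June 21

Convert departure to UTC: 20:33 − 5:00 = 15:33 UTC on Jun 20.
Add 6 hours and 46 minutes leg 1 → 22:19 UTC.
Add 6 hours and 20 minutes layover in Tessaly → 04:39 UTC (Jun 21).
Add 4 hours 30 minutes leg 2 → 09:09 UTC.
Add 7 hours 55 minutes layover in Anvik Crossing → 17:04 UTC.
Add 13 hours and 45 minutes leg 3 → 06:49 UTC (Jun 22).
Ravensport is UTC−12:00, so local arrival = 06:49 − 12:00 = 18:49 on Jun 21.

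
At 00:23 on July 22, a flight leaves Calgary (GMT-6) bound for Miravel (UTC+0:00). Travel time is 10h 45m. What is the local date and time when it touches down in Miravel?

Convert departure to UTC: 00:23 + 6:00 = 06:23 UTC on Jul 22.
Add 10 hours 45 minutes travel time → 17:08 UTC.
Miravel is UTC+0, so local arrival is the same: 17:08 on Jul 22.

17:08 on Jul 22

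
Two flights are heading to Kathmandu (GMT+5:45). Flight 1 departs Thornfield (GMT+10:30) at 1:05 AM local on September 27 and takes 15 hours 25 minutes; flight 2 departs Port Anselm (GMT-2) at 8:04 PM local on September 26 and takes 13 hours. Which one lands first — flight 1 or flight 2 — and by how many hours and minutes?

the first, by 5 hours 4 minutes

Flight 1 in UTC: 1:05 AM − 10:30 = 2:35 PM on Sep 26.
+15 hours 25 minutes → arrive 6:00 AM UTC on Sep 27.
Flight 2 in UTC: 8:04 PM + 2:00 = 10:04 PM on Sep 26.
+13 hours → arrive 11:04 AM UTC on Sep 27.
Flight 1 lands earlier by 5 hours 4 minutes.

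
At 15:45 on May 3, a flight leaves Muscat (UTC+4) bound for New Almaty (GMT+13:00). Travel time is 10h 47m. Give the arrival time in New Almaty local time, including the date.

11:32 on May 4

Convert departure to UTC: 15:45 − 4:00 = 11:45 UTC on May 3.
Add 10 hours and 47 minutes travel time → 22:32 UTC.
New Almaty is UTC+13:00, so local arrival = 22:32 + 13:00 = 11:32 on May 4.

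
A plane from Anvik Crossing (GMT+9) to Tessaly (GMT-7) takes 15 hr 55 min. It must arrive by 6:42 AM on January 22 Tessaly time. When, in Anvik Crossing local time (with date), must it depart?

6:47 AM on Jan 22

Target arrival in UTC: 6:42 AM + 7:00 = 1:42 PM on Jan 22.
Subtract 15 hours and 55 minutes → departure 9:47 PM UTC on Jan 21.
Anvik Crossing is UTC+9:00: 9:47 PM + 9:00 = 6:47 AM on Jan 22.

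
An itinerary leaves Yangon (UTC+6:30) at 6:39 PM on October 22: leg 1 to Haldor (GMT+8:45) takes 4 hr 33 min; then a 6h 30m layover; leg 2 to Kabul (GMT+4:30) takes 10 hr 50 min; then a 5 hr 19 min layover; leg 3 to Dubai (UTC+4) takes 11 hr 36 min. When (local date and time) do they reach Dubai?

Convert departure to UTC: 6:39 PM − 6:30 = 12:09 PM UTC on Oct 22.
Add 4 hours and 33 minutes leg 1 → 4:42 PM UTC.
Add 6 hours 30 minutes layover in Haldor → 11:12 PM UTC.
Add 10 hours 50 minutes leg 2 → 10:02 AM UTC (Oct 23).
Add 5 hours 19 minutes layover in Kabul → 3:21 PM UTC.
Add 11 hours 36 minutes leg 3 → 2:57 AM UTC (Oct 24).
Dubai is UTC+4:00, so local arrival = 2:57 AM + 4:00 = 6:57 AM on Oct 24.

6:57 AM on Oct 24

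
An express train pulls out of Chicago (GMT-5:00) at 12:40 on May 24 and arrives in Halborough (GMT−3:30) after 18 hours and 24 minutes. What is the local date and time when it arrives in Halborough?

08:34 on May 25

Halborough is 1:30 ahead of Chicago.
After 18 hours 24 minutes it is 07:04 (May 25) in Chicago.
Shift by the zone difference: 07:04 + 1:30 = 08:34 on May 25 in Halborough.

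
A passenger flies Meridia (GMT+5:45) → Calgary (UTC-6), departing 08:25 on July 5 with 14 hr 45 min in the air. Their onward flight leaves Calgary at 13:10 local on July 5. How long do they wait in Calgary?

1 hour 45 minutes

Convert departure to UTC: 08:25 − 5:45 = 02:40 UTC on Jul 5.
Add 14 hours 45 minutes flight time → 17:25 UTC.
Calgary is UTC−6:00, so local arrival = 17:25 − 6:00 = 11:25 on Jul 5.
Layover = 13:10 − 11:25 = 1 hour 45 minutes.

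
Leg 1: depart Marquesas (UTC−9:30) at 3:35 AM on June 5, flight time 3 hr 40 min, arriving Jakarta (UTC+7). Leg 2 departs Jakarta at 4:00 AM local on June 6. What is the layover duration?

4 hours 15 minutes

Convert departure to UTC: 3:35 AM + 9:30 = 1:05 PM UTC on Jun 5.
Add 3 hours and 40 minutes flight time → 4:45 PM UTC.
Jakarta is UTC+7:00, so local arrival = 4:45 PM + 7:00 = 11:45 PM on Jun 5.
Layover = 4:00 AM − 11:45 PM (+1 day) = 4 hours 15 minutes.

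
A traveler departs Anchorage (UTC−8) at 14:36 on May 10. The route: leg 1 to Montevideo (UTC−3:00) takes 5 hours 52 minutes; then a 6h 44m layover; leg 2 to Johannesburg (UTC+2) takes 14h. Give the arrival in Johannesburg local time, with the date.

Convert departure to UTC: 14:36 + 8:00 = 22:36 UTC on May 10.
Add 5 hours and 52 minutes leg 1 → 04:28 UTC (May 11).
Add 6 hours 44 minutes layover in Montevideo → 11:12 UTC.
Add 14 hours leg 2 → 01:12 UTC (May 12).
Johannesburg is UTC+2:00, so local arrival = 01:12 + 2:00 = 03:12 on May 12.

03:12 on May 12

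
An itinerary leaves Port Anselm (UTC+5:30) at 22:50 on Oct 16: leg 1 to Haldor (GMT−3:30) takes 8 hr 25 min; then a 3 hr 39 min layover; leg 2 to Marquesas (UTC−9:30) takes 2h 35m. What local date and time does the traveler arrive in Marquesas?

22:29 on October 16

Convert departure to UTC: 22:50 − 5:30 = 17:20 UTC on Oct 16.
Add 8 hours 25 minutes leg 1 → 01:45 UTC (Oct 17).
Add 3 hours 39 minutes layover in Haldor → 05:24 UTC.
Add 2 hours 35 minutes leg 2 → 07:59 UTC.
Marquesas is UTC−9:30, so local arrival = 07:59 − 9:30 = 22:29 on Oct 16.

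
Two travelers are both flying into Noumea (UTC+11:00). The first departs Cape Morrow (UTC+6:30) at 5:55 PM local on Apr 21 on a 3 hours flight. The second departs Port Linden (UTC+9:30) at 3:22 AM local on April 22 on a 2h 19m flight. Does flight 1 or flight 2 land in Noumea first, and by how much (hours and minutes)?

the first, by 5 hours 46 minutes

Flight 1 in UTC: 5:55 PM − 6:30 = 11:25 AM on Apr 21.
+3 hours → arrive 2:25 PM UTC on Apr 21.
Flight 2 in UTC: 3:22 AM − 9:30 = 5:52 PM on Apr 21.
+2 hours and 19 minutes → arrive 8:11 PM UTC on Apr 21.
Flight 1 lands earlier by 5 hours 46 minutes.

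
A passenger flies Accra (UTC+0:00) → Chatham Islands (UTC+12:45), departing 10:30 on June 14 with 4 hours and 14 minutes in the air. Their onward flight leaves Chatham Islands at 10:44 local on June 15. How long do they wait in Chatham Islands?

Accra is at UTC+0, so departure is already 10:30 UTC on Jun 14.
Add 4 hours 14 minutes flight time → 14:44 UTC.
Chatham Islands is UTC+12:45, so local arrival = 14:44 + 12:45 = 03:29 on Jun 15.
Layover = 10:44 − 03:29 = 7 hours 15 minutes.

7 hours 15 minutes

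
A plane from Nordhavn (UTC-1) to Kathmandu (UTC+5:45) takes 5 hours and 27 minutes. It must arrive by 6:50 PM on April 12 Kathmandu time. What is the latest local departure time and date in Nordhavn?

Target arrival in UTC: 6:50 PM − 5:45 = 1:05 PM on Apr 12.
Subtract 5 hours and 27 minutes → departure 7:38 AM UTC on Apr 12.
Nordhavn is UTC−1:00: 7:38 AM − 1:00 = 6:38 AM on Apr 12.

6:38 AM on April 12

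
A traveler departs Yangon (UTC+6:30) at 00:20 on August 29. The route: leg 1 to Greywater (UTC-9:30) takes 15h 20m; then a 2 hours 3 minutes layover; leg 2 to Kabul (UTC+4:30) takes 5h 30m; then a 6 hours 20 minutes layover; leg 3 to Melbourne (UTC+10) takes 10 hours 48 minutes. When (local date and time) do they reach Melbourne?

19:51 on Aug 30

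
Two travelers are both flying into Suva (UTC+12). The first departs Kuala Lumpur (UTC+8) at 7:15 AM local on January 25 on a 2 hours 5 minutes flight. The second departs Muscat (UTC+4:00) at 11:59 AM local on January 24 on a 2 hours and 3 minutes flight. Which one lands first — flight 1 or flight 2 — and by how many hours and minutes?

Flight 1 in UTC: 7:15 AM − 8:00 = 11:15 PM on Jan 24.
+2 hours and 5 minutes → arrive 1:20 AM UTC on Jan 25.
Flight 2 in UTC: 11:59 AM − 4:00 = 7:59 AM on Jan 24.
+2 hours and 3 minutes → arrive 10:02 AM UTC on Jan 24.
Flight 2 lands earlier by 15 hours 18 minutes.

the second, by 15 hours 18 minutes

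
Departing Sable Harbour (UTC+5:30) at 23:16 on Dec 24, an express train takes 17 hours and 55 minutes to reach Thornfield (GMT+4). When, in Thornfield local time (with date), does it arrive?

Convert departure to UTC: 23:16 − 5:30 = 17:46 UTC on Dec 24.
Add 17 hours 55 minutes travel time → 11:41 UTC (Dec 25).
Thornfield is UTC+4:00, so local arrival = 11:41 + 4:00 = 15:41 on Dec 25.

15:41 on December 25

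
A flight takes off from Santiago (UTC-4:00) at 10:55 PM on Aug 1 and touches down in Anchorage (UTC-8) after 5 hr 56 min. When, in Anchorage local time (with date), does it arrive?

12:51 AM on August 2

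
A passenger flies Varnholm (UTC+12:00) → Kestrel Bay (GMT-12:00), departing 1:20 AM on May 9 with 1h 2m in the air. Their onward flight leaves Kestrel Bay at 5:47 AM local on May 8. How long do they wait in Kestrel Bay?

Convert departure to UTC: 1:20 AM − 12:00 = 1:20 PM UTC on May 8.
Add 1 hour 2 minutes flight time → 2:22 PM UTC.
Kestrel Bay is UTC−12:00, so local arrival = 2:22 PM − 12:00 = 2:22 AM on May 8.
Layover = 5:47 AM − 2:22 AM = 3 hours 25 minutes.

3 hours 25 minutes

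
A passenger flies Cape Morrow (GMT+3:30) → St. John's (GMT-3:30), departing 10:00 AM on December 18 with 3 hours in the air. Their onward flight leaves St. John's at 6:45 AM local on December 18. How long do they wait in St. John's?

45 minutes

Convert departure to UTC: 10:00 AM − 3:30 = 6:30 AM UTC on Dec 18.
Add 3 hours flight time → 9:30 AM UTC.
St. John's is UTC−3:30, so local arrival = 9:30 AM − 3:30 = 6:00 AM on Dec 18.
Layover = 6:45 AM − 6:00 AM = 45 minutes.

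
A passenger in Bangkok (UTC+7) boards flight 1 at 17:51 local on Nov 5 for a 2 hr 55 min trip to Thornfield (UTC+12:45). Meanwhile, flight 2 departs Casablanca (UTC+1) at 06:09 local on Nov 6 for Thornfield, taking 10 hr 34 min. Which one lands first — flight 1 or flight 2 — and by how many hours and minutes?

Flight 1 in UTC: 17:51 − 7:00 = 10:51 on Nov 5.
+2 hours and 55 minutes → arrive 13:46 UTC on Nov 5.
Flight 2 in UTC: 06:09 − 1:00 = 05:09 on Nov 6.
+10 hours and 34 minutes → arrive 15:43 UTC on Nov 6.
Flight 1 lands earlier by 25 hours 57 minutes.

the first, by 25 hours 57 minutes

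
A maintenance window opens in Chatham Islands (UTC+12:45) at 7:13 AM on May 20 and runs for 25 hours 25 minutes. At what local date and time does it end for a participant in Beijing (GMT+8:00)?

Convert start to UTC: 7:13 AM − 12:45 = 6:28 PM UTC on May 19.
Add 25 hours and 25 minutes duration → 7:53 PM UTC (May 20).
Beijing is UTC+8:00, so local end time = 7:53 PM + 8:00 = 3:53 AM on May 21.

3:53 AM on May 21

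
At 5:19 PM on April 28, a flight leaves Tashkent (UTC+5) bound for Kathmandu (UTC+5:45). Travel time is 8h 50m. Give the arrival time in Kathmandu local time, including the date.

Convert departure to UTC: 5:19 PM − 5:00 = 12:19 PM UTC on Apr 28.
Add 8 hours 50 minutes travel time → 9:09 PM UTC.
Kathmandu is UTC+5:45, so local arrival = 9:09 PM + 5:45 = 2:54 AM on Apr 29.

2:54 AM on April 29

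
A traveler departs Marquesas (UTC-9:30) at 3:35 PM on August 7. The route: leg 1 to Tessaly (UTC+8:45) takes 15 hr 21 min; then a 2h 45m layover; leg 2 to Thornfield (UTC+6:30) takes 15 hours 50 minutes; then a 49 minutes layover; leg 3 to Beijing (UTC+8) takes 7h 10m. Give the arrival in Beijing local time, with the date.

3:00 AM on August 10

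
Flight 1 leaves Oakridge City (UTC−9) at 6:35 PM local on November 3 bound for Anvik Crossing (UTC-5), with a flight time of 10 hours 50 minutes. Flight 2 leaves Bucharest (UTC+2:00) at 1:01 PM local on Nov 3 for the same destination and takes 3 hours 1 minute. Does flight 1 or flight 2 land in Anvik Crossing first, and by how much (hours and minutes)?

Flight 1 in UTC: 6:35 PM + 9:00 = 3:35 AM on Nov 4.
+10 hours and 50 minutes → arrive 2:25 PM UTC on Nov 4.
Flight 2 in UTC: 1:01 PM − 2:00 = 11:01 AM on Nov 3.
+3 hours 1 minute → arrive 2:02 PM UTC on Nov 3.
Flight 2 lands earlier by 24 hours 23 minutes.

the second, by 24 hours 23 minutes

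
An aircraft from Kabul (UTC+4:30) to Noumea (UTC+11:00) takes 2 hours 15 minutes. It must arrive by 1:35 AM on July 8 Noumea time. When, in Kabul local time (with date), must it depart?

4:50 PM on July 7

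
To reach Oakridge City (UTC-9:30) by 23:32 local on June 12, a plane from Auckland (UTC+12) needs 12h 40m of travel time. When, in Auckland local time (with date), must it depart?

Target arrival in UTC: 23:32 + 9:30 = 09:02 on Jun 13.
Subtract 12 hours 40 minutes → departure 20:22 UTC on Jun 12.
Auckland is UTC+12:00: 20:22 + 12:00 = 08:22 on Jun 13.

08:22 on June 13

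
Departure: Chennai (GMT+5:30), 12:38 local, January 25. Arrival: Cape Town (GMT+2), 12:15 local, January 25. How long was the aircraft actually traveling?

3 hours 7 minutes

Departure in UTC: 12:38 − 5:30 = 07:08 on Jan 25.
Arrival in UTC: 12:15 − 2:00 = 10:15 on Jan 25.
Elapsed = 10:15 − 07:08 = 3 hours 7 minutes.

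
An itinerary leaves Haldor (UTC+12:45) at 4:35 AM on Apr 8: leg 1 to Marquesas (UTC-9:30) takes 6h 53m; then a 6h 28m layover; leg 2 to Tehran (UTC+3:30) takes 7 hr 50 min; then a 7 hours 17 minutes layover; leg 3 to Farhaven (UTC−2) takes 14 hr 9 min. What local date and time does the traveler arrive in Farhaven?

8:27 AM on April 9

Convert departure to UTC: 4:35 AM − 12:45 = 3:50 PM UTC on Apr 7.
Add 6 hours 53 minutes leg 1 → 10:43 PM UTC.
Add 6 hours and 28 minutes layover in Marquesas → 5:11 AM UTC (Apr 8).
Add 7 hours and 50 minutes leg 2 → 1:01 PM UTC.
Add 7 hours 17 minutes layover in Tehran → 8:18 PM UTC.
Add 14 hours 9 minutes leg 3 → 10:27 AM UTC (Apr 9).
Farhaven is UTC−2:00, so local arrival = 10:27 AM − 2:00 = 8:27 AM on Apr 9.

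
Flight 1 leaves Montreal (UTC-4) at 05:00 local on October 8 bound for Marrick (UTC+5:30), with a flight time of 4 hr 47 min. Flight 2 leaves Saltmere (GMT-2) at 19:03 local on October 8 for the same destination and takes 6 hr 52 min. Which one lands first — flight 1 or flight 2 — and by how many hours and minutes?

the first, by 14 hours 8 minutes

Flight 1 in UTC: 05:00 + 4:00 = 09:00 on Oct 8.
+4 hours 47 minutes → arrive 13:47 UTC on Oct 8.
Flight 2 in UTC: 19:03 + 2:00 = 21:03 on Oct 8.
+6 hours 52 minutes → arrive 03:55 UTC on Oct 9.
Flight 1 lands earlier by 14 hours 8 minutes.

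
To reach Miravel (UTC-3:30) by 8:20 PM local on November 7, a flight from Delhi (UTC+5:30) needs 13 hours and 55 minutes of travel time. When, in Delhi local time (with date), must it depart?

Target arrival in UTC: 8:20 PM + 3:30 = 11:50 PM on Nov 7.
Subtract 13 hours 55 minutes → departure 9:55 AM UTC on Nov 7.
Delhi is UTC+5:30: 9:55 AM + 5:30 = 3:25 PM on Nov 7.

3:25 PM on November 7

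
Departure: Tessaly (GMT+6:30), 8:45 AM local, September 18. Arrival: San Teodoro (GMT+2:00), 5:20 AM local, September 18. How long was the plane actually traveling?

1 hour 5 minutes

Departure in UTC: 8:45 AM − 6:30 = 2:15 AM on Sep 18.
Arrival in UTC: 5:20 AM − 2:00 = 3:20 AM on Sep 18.
Elapsed = 3:20 AM − 2:15 AM = 1 hour 5 minutes.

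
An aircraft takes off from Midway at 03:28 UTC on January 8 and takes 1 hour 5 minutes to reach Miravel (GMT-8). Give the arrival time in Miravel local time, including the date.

Departure is given in UTC: 03:28 on Jan 8.
Add 1 hour and 5 minutes → 04:33 UTC.
Miravel is UTC−8:00: 04:33 − 8:00 = 20:33 on Jan 7.

20:33 on January 7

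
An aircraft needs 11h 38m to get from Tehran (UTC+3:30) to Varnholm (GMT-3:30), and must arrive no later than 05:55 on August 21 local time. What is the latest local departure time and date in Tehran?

01:17 on August 21

Target arrival in UTC: 05:55 + 3:30 = 09:25 on Aug 21.
Subtract 11 hours 38 minutes → departure 21:47 UTC on Aug 20.
Tehran is UTC+3:30: 21:47 + 3:30 = 01:17 on Aug 21.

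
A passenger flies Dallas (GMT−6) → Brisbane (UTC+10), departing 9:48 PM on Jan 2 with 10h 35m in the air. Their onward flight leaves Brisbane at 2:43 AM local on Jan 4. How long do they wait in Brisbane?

Convert departure to UTC: 9:48 PM + 6:00 = 3:48 AM UTC on Jan 3.
Add 10 hours and 35 minutes flight time → 2:23 PM UTC.
Brisbane is UTC+10:00, so local arrival = 2:23 PM + 10:00 = 12:23 AM on Jan 4.
Layover = 2:43 AM − 12:23 AM = 2 hours 20 minutes.

2 hours 20 minutes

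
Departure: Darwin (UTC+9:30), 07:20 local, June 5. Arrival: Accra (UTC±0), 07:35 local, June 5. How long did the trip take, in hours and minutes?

Departure in UTC: 07:20 − 9:30 = 21:50 on Jun 4.
Arrival is already UTC: 07:35 on Jun 5.
Elapsed = 07:35 − 21:50 (+1 day) = 9 hours 45 minutes.

9 hours 45 minutes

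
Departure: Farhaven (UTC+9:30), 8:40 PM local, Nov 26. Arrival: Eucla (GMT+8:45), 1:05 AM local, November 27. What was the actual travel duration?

Departure in UTC: 8:40 PM − 9:30 = 11:10 AM on Nov 26.
Arrival in UTC: 1:05 AM − 8:45 = 4:20 PM on Nov 26.
Elapsed = 4:20 PM − 11:10 AM = 5 hours 10 minutes.

5 hours 10 minutes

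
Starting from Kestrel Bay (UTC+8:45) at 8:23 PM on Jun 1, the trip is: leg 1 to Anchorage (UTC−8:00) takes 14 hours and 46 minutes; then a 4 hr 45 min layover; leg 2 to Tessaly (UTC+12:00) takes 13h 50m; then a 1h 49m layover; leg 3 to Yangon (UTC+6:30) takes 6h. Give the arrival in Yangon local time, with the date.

Convert departure to UTC: 8:23 PM − 8:45 = 11:38 AM UTC on Jun 1.
Add 14 hours and 46 minutes leg 1 → 2:24 AM UTC (Jun 2).
Add 4 hours and 45 minutes layover in Anchorage → 7:09 AM UTC.
Add 13 hours 50 minutes leg 2 → 8:59 PM UTC.
Add 1 hour and 49 minutes layover in Tessaly → 10:48 PM UTC.
Add 6 hours leg 3 → 4:48 AM UTC (Jun 3).
Yangon is UTC+6:30, so local arrival = 4:48 AM + 6:30 = 11:18 AM on Jun 3.

11:18 AM on Jun 3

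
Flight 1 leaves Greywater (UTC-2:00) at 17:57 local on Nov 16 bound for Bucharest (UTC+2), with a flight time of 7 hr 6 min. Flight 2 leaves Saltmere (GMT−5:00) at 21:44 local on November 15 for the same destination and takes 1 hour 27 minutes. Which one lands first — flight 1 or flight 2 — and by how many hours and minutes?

Flight 1 in UTC: 17:57 + 2:00 = 19:57 on Nov 16.
+7 hours 6 minutes → arrive 03:03 UTC on Nov 17.
Flight 2 in UTC: 21:44 + 5:00 = 02:44 on Nov 16.
+1 hour 27 minutes → arrive 04:11 UTC on Nov 16.
Flight 2 lands earlier by 22 hours 52 minutes.

the second, by 22 hours 52 minutes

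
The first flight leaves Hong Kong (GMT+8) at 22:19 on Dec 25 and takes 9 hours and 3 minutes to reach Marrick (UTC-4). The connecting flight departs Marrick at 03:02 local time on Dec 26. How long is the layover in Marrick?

7 hours 40 minutes

Convert departure to UTC: 22:19 − 8:00 = 14:19 UTC on Dec 25.
Add 9 hours and 3 minutes flight time → 23:22 UTC.
Marrick is UTC−4:00, so local arrival = 23:22 − 4:00 = 19:22 on Dec 25.
Layover = 03:02 − 19:22 (+1 day) = 7 hours 40 minutes.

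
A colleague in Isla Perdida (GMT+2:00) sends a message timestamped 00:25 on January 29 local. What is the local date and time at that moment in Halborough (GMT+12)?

In UTC: 00:25 − 2:00 = 22:25 on Jan 28.
Halborough is UTC+12:00: 22:25 + 12:00 = 10:25 on Jan 29.

10:25 on January 29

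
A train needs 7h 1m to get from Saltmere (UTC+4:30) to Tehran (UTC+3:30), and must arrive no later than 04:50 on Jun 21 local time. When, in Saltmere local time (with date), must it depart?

Target arrival in UTC: 04:50 − 3:30 = 01:20 on Jun 21.
Subtract 7 hours 1 minute → departure 18:19 UTC on Jun 20.
Saltmere is UTC+4:30: 18:19 + 4:30 = 22:49 on Jun 20.

22:49 on June 20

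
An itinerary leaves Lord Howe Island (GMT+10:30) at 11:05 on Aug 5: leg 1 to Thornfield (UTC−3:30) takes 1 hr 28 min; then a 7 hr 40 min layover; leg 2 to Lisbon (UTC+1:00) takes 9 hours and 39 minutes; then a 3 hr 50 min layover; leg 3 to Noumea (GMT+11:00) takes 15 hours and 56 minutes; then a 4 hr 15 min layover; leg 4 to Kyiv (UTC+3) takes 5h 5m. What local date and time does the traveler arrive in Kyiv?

03:28 on August 7

Convert departure to UTC: 11:05 − 10:30 = 00:35 UTC on Aug 5.
Add 1 hour and 28 minutes leg 1 → 02:03 UTC.
Add 7 hours and 40 minutes layover in Thornfield → 09:43 UTC.
Add 9 hours and 39 minutes leg 2 → 19:22 UTC.
Add 3 hours and 50 minutes layover in Lisbon → 23:12 UTC.
Add 15 hours and 56 minutes leg 3 → 15:08 UTC (Aug 6).
Add 4 hours and 15 minutes layover in Noumea → 19:23 UTC.
Add 5 hours and 5 minutes leg 4 → 00:28 UTC (Aug 7).
Kyiv is UTC+3:00, so local arrival = 00:28 + 3:00 = 03:28 on Aug 7.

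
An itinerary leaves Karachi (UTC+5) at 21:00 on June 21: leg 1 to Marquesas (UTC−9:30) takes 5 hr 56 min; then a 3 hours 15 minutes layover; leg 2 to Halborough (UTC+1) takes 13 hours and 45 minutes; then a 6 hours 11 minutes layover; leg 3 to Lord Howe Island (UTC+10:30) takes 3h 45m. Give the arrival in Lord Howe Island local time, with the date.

11:22 on Jun 23

Convert departure to UTC: 21:00 − 5:00 = 16:00 UTC on Jun 21.
Add 5 hours 56 minutes leg 1 → 21:56 UTC.
Add 3 hours and 15 minutes layover in Marquesas → 01:11 UTC (Jun 22).
Add 13 hours and 45 minutes leg 2 → 14:56 UTC.
Add 6 hours and 11 minutes layover in Halborough → 21:07 UTC.
Add 3 hours 45 minutes leg 3 → 00:52 UTC (Jun 23).
Lord Howe Island is UTC+10:30, so local arrival = 00:52 + 10:30 = 11:22 on Jun 23.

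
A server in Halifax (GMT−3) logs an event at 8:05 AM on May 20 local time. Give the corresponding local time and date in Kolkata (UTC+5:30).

Kolkata is 8:30 ahead of Halifax.
Shift by the zone difference: 8:05 AM + 8:30 = 4:35 PM on May 20 in Kolkata.

4:35 PM on May 20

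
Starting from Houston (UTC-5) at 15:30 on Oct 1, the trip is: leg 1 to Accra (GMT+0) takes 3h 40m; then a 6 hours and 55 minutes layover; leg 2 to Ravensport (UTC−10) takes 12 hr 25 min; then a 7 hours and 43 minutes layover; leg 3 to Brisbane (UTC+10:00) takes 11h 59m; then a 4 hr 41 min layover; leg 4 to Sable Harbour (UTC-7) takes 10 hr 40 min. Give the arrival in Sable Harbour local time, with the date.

Convert departure to UTC: 15:30 + 5:00 = 20:30 UTC on Oct 1.
Add 3 hours 40 minutes leg 1 → 00:10 UTC (Oct 2).
Add 6 hours 55 minutes layover in Accra → 07:05 UTC.
Add 12 hours 25 minutes leg 2 → 19:30 UTC.
Add 7 hours 43 minutes layover in Ravensport → 03:13 UTC (Oct 3).
Add 11 hours and 59 minutes leg 3 → 15:12 UTC.
Add 4 hours and 41 minutes layover in Brisbane → 19:53 UTC.
Add 10 hours 40 minutes leg 4 → 06:33 UTC (Oct 4).
Sable Harbour is UTC−7:00, so local arrival = 06:33 − 7:00 = 23:33 on Oct 3.

23:33 on October 3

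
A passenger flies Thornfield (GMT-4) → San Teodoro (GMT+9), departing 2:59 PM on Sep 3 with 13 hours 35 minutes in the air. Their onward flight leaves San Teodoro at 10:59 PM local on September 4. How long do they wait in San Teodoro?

5 hours 25 minutes

Convert departure to UTC: 2:59 PM + 4:00 = 6:59 PM UTC on Sep 3.
Add 13 hours 35 minutes flight time → 8:34 AM UTC (Sep 4).
San Teodoro is UTC+9:00, so local arrival = 8:34 AM + 9:00 = 5:34 PM on Sep 4.
Layover = 10:59 PM − 5:34 PM = 5 hours 25 minutes.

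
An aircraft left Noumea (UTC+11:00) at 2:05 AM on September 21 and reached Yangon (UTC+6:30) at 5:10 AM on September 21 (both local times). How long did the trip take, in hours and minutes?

Departure in UTC: 2:05 AM − 11:00 = 3:05 PM on Sep 20.
Arrival in UTC: 5:10 AM − 6:30 = 10:40 PM on Sep 20.
Elapsed = 10:40 PM − 3:05 PM = 7 hours 35 minutes.

7 hours 35 minutes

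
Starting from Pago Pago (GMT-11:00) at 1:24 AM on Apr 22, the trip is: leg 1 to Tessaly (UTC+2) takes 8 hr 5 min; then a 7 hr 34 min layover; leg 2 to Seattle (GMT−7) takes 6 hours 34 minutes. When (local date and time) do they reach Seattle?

3:37 AM on April 23

Convert departure to UTC: 1:24 AM + 11:00 = 12:24 PM UTC on Apr 22.
Add 8 hours 5 minutes leg 1 → 8:29 PM UTC.
Add 7 hours and 34 minutes layover in Tessaly → 4:03 AM UTC (Apr 23).
Add 6 hours 34 minutes leg 2 → 10:37 AM UTC.
Seattle is UTC−7:00, so local arrival = 10:37 AM − 7:00 = 3:37 AM on Apr 23.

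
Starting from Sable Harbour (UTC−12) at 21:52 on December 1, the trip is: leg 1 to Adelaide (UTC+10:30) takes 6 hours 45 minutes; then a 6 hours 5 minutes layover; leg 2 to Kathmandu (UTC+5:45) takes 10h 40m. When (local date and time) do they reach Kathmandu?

Convert departure to UTC: 21:52 + 12:00 = 09:52 UTC on Dec 2.
Add 6 hours and 45 minutes leg 1 → 16:37 UTC.
Add 6 hours 5 minutes layover in Adelaide → 22:42 UTC.
Add 10 hours 40 minutes leg 2 → 09:22 UTC (Dec 3).
Kathmandu is UTC+5:45, so local arrival = 09:22 + 5:45 = 15:07 on Dec 3.

15:07 on December 3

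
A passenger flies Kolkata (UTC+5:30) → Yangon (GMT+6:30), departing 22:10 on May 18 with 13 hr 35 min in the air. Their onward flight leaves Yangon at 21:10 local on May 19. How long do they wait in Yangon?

8 hours 25 minutes

Convert departure to UTC: 22:10 − 5:30 = 16:40 UTC on May 18.
Add 13 hours and 35 minutes flight time → 06:15 UTC (May 19).
Yangon is UTC+6:30, so local arrival = 06:15 + 6:30 = 12:45 on May 19.
Layover = 21:10 − 12:45 = 8 hours 25 minutes.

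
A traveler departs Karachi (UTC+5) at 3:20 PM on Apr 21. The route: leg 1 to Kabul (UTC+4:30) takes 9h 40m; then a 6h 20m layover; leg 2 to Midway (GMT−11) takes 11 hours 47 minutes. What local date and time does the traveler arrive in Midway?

3:07 AM on April 22

Convert departure to UTC: 3:20 PM − 5:00 = 10:20 AM UTC on Apr 21.
Add 9 hours 40 minutes leg 1 → 8:00 PM UTC.
Add 6 hours and 20 minutes layover in Kabul → 2:20 AM UTC (Apr 22).
Add 11 hours 47 minutes leg 2 → 2:07 PM UTC.
Midway is UTC−11:00, so local arrival = 2:07 PM − 11:00 = 3:07 AM on Apr 22.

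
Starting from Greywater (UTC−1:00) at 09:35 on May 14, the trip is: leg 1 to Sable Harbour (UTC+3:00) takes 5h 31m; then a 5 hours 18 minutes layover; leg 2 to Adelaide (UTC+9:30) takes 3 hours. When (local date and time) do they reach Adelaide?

09:54 on May 15

Convert departure to UTC: 09:35 + 1:00 = 10:35 UTC on May 14.
Add 5 hours and 31 minutes leg 1 → 16:06 UTC.
Add 5 hours 18 minutes layover in Sable Harbour → 21:24 UTC.
Add 3 hours leg 2 → 00:24 UTC (May 15).
Adelaide is UTC+9:30, so local arrival = 00:24 + 9:30 = 09:54 on May 15.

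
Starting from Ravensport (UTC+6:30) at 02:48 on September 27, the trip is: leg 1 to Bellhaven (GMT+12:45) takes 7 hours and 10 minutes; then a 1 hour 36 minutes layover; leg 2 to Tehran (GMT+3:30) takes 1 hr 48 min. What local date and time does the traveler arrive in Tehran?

Convert departure to UTC: 02:48 − 6:30 = 20:18 UTC on Sep 26.
Add 7 hours and 10 minutes leg 1 → 03:28 UTC (Sep 27).
Add 1 hour 36 minutes layover in Bellhaven → 05:04 UTC.
Add 1 hour 48 minutes leg 2 → 06:52 UTC.
Tehran is UTC+3:30, so local arrival = 06:52 + 3:30 = 10:22 on Sep 27.

10:22 on September 27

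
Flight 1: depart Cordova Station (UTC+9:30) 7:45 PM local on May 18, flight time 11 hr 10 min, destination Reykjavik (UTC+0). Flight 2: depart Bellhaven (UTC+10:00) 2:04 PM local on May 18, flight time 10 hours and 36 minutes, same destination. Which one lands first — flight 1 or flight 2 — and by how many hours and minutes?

the second, by 6 hours 45 minutes

Flight 1 in UTC: 7:45 PM − 9:30 = 10:15 AM on May 18.
+11 hours and 10 minutes → arrive 9:25 PM UTC on May 18.
Flight 2 in UTC: 2:04 PM − 10:00 = 4:04 AM on May 18.
+10 hours 36 minutes → arrive 2:40 PM UTC on May 18.
Flight 2 lands earlier by 6 hours 45 minutes.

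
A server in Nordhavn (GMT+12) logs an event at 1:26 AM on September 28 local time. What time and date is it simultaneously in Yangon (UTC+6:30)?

Yangon is 5:30 behind Nordhavn.
Shift by the zone difference: 1:26 AM − 5:30 = 7:56 PM on Sep 27 in Yangon.

7:56 PM on September 27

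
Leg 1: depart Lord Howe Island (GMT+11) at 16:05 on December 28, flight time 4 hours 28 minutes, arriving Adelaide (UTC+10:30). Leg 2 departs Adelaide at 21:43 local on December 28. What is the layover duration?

1 hour 40 minutes

Convert departure to UTC: 16:05 − 11:00 = 05:05 UTC on Dec 28.
Add 4 hours 28 minutes flight time → 09:33 UTC.
Adelaide is UTC+10:30, so local arrival = 09:33 + 10:30 = 20:03 on Dec 28.
Layover = 21:43 − 20:03 = 1 hour 40 minutes.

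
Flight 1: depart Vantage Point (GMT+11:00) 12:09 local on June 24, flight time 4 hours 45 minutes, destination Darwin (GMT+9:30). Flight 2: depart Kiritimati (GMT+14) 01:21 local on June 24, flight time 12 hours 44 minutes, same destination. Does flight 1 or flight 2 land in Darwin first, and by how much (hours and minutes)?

Flight 1 in UTC: 12:09 − 11:00 = 01:09 on Jun 24.
+4 hours and 45 minutes → arrive 05:54 UTC on Jun 24.
Flight 2 in UTC: 01:21 − 14:00 = 11:21 on Jun 23.
+12 hours 44 minutes → arrive 00:05 UTC on Jun 24.
Flight 2 lands earlier by 5 hours 49 minutes.

the second, by 5 hours 49 minutes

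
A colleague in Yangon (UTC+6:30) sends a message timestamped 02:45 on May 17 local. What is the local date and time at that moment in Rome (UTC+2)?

22:15 on May 16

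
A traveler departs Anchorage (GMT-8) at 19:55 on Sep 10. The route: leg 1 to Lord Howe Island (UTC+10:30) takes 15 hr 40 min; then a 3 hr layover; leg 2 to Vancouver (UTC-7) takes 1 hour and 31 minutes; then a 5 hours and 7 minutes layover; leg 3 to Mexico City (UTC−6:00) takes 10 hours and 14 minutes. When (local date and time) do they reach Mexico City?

Convert departure to UTC: 19:55 + 8:00 = 03:55 UTC on Sep 11.
Add 15 hours and 40 minutes leg 1 → 19:35 UTC.
Add 3 hours layover in Lord Howe Island → 22:35 UTC.
Add 1 hour and 31 minutes leg 2 → 00:06 UTC (Sep 12).
Add 5 hours and 7 minutes layover in Vancouver → 05:13 UTC.
Add 10 hours 14 minutes leg 3 → 15:27 UTC.
Mexico City is UTC−6:00, so local arrival = 15:27 − 6:00 = 09:27 on Sep 12.

09:27 on September 12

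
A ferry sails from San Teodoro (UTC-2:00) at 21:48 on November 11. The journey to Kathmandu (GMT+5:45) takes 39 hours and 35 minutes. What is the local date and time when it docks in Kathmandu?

21:08 on November 13

Kathmandu is 7:45 ahead of San Teodoro.
After 39 hours 35 minutes it is 13:23 (Nov 13) in San Teodoro.
Shift by the zone difference: 13:23 + 7:45 = 21:08 on Nov 13 in Kathmandu.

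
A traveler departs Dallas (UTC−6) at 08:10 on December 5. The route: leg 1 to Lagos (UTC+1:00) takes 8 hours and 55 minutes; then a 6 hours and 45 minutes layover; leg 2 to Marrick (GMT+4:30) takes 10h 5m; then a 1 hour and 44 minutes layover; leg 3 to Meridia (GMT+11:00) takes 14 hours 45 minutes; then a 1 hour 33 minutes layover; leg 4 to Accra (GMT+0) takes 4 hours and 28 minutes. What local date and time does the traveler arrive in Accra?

14:25 on December 7

Convert departure to UTC: 08:10 + 6:00 = 14:10 UTC on Dec 5.
Add 8 hours and 55 minutes leg 1 → 23:05 UTC.
Add 6 hours and 45 minutes layover in Lagos → 05:50 UTC (Dec 6).
Add 10 hours 5 minutes leg 2 → 15:55 UTC.
Add 1 hour and 44 minutes layover in Marrick → 17:39 UTC.
Add 14 hours and 45 minutes leg 3 → 08:24 UTC (Dec 7).
Add 1 hour 33 minutes layover in Meridia → 09:57 UTC.
Add 4 hours 28 minutes leg 4 → 14:25 UTC.
Accra is UTC+0, so local arrival is the same: 14:25 on Dec 7.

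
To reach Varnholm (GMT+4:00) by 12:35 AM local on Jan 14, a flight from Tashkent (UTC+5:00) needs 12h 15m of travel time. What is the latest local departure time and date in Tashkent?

Target arrival in UTC: 12:35 AM − 4:00 = 8:35 PM on Jan 13.
Subtract 12 hours and 15 minutes → departure 8:20 AM UTC on Jan 13.
Tashkent is UTC+5:00: 8:20 AM + 5:00 = 1:20 PM on Jan 13.

1:20 PM on Jan 13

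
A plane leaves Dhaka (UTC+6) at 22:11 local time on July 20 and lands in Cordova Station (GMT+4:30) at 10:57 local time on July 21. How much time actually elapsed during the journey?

Departure in UTC: 22:11 − 6:00 = 16:11 on Jul 20.
Arrival in UTC: 10:57 − 4:30 = 06:27 on Jul 21.
Elapsed = 06:27 − 16:11 (+1 day) = 14 hours 16 minutes.

14 hours 16 minutes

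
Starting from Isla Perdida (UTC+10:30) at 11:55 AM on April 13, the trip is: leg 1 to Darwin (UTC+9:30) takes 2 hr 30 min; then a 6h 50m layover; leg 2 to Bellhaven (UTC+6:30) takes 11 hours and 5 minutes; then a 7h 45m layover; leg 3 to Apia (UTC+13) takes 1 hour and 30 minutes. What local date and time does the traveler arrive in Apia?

8:05 PM on April 14

Convert departure to UTC: 11:55 AM − 10:30 = 1:25 AM UTC on Apr 13.
Add 2 hours 30 minutes leg 1 → 3:55 AM UTC.
Add 6 hours 50 minutes layover in Darwin → 10:45 AM UTC.
Add 11 hours and 5 minutes leg 2 → 9:50 PM UTC.
Add 7 hours 45 minutes layover in Bellhaven → 5:35 AM UTC (Apr 14).
Add 1 hour and 30 minutes leg 3 → 7:05 AM UTC.
Apia is UTC+13:00, so local arrival = 7:05 AM + 13:00 = 8:05 PM on Apr 14.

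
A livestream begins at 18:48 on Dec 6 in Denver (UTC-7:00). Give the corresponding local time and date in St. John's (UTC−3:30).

22:18 on Dec 6

In UTC: 18:48 + 7:00 = 01:48 on Dec 7.
St. John's is UTC−3:30: 01:48 − 3:30 = 22:18 on Dec 6.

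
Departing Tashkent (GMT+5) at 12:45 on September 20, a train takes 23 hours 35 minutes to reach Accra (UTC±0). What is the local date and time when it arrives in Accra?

07:20 on Sep 21

Convert departure to UTC: 12:45 − 5:00 = 07:45 UTC on Sep 20.
Add 23 hours and 35 minutes travel time → 07:20 UTC (Sep 21).
Accra is UTC+0, so local arrival is the same: 07:20 on Sep 21.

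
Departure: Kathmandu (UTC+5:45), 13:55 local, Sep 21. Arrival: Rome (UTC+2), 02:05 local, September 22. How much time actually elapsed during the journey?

Rome is 3:45 behind Kathmandu.
Clock-face elapsed time (ignoring zones) is 12 hours 10 minutes.
Actual elapsed = 12 hours 10 minutes + 3:45 = 15 hours 55 minutes.

15 hours 55 minutes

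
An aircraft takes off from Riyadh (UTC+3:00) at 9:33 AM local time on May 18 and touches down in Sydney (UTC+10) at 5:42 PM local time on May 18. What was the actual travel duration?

Departure in UTC: 9:33 AM − 3:00 = 6:33 AM on May 18.
Arrival in UTC: 5:42 PM − 10:00 = 7:42 AM on May 18.
Elapsed = 7:42 AM − 6:33 AM = 1 hour 9 minutes.

1 hour 9 minutes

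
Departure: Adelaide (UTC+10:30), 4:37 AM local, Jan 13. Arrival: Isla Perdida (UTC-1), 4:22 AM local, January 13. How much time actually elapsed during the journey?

11 hours 15 minutes

Departure in UTC: 4:37 AM − 10:30 = 6:07 PM on Jan 12.
Arrival in UTC: 4:22 AM + 1:00 = 5:22 AM on Jan 13.
Elapsed = 5:22 AM − 6:07 PM (+1 day) = 11 hours 15 minutes.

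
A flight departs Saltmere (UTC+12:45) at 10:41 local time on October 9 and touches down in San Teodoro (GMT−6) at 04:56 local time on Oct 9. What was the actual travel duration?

Departure in UTC: 10:41 − 12:45 = 21:56 on Oct 8.
Arrival in UTC: 04:56 + 6:00 = 10:56 on Oct 9.
Elapsed = 10:56 − 21:56 (+1 day) = 13 hours.

13 hours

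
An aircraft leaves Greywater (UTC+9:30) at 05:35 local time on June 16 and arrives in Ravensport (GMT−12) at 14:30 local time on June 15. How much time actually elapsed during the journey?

Departure in UTC: 05:35 − 9:30 = 20:05 on Jun 15.
Arrival in UTC: 14:30 + 12:00 = 02:30 on Jun 16.
Elapsed = 02:30 − 20:05 (+1 day) = 6 hours 25 minutes.

6 hours 25 minutes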